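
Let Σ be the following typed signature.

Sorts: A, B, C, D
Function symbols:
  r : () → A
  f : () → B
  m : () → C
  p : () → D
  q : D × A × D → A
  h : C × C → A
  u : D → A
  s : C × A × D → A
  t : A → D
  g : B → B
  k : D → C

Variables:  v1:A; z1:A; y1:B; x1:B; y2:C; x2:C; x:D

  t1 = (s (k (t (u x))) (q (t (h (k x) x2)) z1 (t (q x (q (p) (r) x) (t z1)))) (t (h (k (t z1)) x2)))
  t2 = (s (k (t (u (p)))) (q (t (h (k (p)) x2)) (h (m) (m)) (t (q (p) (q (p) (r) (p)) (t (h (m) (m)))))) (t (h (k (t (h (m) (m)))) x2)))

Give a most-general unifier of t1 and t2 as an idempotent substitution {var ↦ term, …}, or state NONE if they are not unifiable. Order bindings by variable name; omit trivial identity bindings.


{x ↦ (p), z1 ↦ (h (m) (m))}


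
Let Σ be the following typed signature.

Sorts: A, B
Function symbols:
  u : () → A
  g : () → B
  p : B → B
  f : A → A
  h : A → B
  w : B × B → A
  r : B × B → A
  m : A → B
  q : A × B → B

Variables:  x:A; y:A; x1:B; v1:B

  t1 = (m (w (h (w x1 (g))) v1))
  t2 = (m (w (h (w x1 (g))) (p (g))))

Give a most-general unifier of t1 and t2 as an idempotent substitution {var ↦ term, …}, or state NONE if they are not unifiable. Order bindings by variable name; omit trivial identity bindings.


{v1 ↦ (p (g))}


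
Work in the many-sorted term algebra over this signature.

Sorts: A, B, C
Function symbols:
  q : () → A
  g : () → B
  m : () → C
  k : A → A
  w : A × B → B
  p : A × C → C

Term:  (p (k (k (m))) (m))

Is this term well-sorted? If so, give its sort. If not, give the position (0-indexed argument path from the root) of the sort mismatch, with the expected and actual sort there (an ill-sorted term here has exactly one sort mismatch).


      (m) : C
    (k (m)) : ✗ arg 0 at [0, 0, 0] has sort C, expected A
  (m) : C

ill-sorted at position [0, 0, 0]: expected A, got C


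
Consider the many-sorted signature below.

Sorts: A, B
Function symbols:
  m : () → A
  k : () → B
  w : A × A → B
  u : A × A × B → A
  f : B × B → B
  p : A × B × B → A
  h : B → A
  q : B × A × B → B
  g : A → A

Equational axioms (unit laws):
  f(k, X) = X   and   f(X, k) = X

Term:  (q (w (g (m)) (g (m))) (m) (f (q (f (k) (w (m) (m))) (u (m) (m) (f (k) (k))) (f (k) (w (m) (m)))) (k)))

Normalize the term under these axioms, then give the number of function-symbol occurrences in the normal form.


1. (q (w (g (m)) (g (m))) (m) (f (q (f (k) (w (m) (m))) (u (m) (m) (f (k) (k))) (f (k) (w (m) (m)))) (k)))  →  (q (w (g (m)) (g (m))) (m) (q (f (k) (w (m) (m))) (u (m) (m) (f (k) (k))) (f (k) (w (m) (m)))))
2. (q (w (g (m)) (g (m))) (m) (q (f (k) (w (m) (m))) (u (m) (m) (f (k) (k))) (f (k) (w (m) (m)))))  →  (q (w (g (m)) (g (m))) (m) (q (w (m) (m)) (u (m) (m) (f (k) (k))) (f (k) (w (m) (m)))))
3. (q (w (g (m)) (g (m))) (m) (q (w (m) (m)) (u (m) (m) (f (k) (k))) (f (k) (w (m) (m)))))  →  (q (w (g (m)) (g (m))) (m) (q (w (m) (m)) (u (m) (m) (k)) (f (k) (w (m) (m)))))
4. (q (w (g (m)) (g (m))) (m) (q (w (m) (m)) (u (m) (m) (k)) (f (k) (w (m) (m)))))  →  (q (w (g (m)) (g (m))) (m) (q (w (m) (m)) (u (m) (m) (k)) (w (m) (m))))
normal form: (q (w (g (m)) (g (m))) (m) (q (w (m) (m)) (u (m) (m) (k)) (w (m) (m))))

size = 18


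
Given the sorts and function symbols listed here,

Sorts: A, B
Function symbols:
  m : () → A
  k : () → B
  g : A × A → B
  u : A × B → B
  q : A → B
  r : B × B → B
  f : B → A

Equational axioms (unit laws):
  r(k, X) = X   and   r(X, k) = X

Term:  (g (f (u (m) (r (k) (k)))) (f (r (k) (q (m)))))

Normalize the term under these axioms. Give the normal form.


1. (g (f (u (m) (r (k) (k)))) (f (r (k) (q (m)))))  →  (g (f (u (m) (k))) (f (r (k) (q (m)))))
2. (g (f (u (m) (k))) (f (r (k) (q (m)))))  →  (g (f (u (m) (k))) (f (q (m))))

normal form = (g (f (u (m) (k))) (f (q (m))))


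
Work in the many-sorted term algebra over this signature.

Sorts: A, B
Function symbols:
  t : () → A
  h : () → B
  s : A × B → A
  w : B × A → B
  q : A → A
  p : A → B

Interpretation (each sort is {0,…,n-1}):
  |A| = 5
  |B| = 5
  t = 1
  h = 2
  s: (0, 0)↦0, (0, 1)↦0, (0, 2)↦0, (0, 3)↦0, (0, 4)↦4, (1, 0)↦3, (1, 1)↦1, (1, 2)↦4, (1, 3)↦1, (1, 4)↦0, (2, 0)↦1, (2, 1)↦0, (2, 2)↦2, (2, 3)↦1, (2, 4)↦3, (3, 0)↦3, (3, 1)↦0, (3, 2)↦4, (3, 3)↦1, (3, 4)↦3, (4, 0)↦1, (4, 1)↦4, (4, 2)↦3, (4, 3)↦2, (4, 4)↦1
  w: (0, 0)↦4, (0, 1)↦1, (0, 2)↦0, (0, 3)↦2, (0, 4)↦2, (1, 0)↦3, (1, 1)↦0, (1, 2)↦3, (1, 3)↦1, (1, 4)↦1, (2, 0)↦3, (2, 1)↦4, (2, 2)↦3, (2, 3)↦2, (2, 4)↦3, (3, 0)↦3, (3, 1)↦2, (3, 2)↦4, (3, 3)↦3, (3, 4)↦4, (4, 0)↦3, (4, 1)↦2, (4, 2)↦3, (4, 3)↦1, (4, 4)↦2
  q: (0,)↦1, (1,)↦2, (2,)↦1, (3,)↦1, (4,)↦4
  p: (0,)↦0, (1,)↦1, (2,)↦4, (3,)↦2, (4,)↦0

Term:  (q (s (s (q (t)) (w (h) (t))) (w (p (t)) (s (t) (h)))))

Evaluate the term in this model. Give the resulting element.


  t = 1
  (q (t)) = q(1,) = 2
  h = 2
  t = 1
  (w (h) (t)) = w(2, 1) = 4
  (s (q (t)) (w (h) (t))) = s(2, 4) = 3
  t = 1
  (p (t)) = p(1,) = 1
  t = 1
  h = 2
  (s (t) (h)) = s(1, 2) = 4
  (w (p (t)) (s (t) (h))) = w(1, 4) = 1
  (s (s (q (t)) (w (h) (t))) (w (p (t)) (s (t) (h)))) = s(3, 1) = 0
  (q (s (s (q (t)) (w (h) (t))) (w (p (t)) (s (t) (h))))) = q(0,) = 1

value = 1


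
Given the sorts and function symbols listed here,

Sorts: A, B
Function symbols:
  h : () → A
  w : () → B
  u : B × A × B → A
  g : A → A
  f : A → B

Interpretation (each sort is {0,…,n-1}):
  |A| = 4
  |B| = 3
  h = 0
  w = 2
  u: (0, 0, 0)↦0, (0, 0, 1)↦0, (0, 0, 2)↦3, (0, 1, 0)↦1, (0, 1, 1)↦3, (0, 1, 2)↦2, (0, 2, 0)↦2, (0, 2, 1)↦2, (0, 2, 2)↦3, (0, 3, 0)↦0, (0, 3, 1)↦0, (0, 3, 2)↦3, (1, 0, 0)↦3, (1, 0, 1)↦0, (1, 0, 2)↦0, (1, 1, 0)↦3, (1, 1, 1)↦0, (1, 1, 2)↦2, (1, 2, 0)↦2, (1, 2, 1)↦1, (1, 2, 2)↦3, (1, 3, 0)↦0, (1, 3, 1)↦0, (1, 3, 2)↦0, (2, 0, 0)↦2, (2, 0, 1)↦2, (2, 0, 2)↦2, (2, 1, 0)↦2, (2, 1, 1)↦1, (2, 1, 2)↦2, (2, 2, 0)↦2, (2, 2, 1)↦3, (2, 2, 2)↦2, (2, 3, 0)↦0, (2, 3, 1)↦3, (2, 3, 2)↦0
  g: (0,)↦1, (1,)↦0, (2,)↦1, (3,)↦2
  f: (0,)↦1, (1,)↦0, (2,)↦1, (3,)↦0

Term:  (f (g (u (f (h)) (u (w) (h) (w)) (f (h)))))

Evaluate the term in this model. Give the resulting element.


  h = 0
  (f (h)) = f(0,) = 1
  w = 2
  h = 0
  w = 2
  (u (w) (h) (w)) = u(2, 0, 2) = 2
  h = 0
  (f (h)) = f(0,) = 1
  (u (f (h)) (u (w) (h) (w)) (f (h))) = u(1, 2, 1) = 1
  (g (u (f (h)) (u (w) (h) (w)) (f (h)))) = g(1,) = 0
  (f (g (u (f (h)) (u (w) (h) (w)) (f (h))))) = f(0,) = 1

value = 1


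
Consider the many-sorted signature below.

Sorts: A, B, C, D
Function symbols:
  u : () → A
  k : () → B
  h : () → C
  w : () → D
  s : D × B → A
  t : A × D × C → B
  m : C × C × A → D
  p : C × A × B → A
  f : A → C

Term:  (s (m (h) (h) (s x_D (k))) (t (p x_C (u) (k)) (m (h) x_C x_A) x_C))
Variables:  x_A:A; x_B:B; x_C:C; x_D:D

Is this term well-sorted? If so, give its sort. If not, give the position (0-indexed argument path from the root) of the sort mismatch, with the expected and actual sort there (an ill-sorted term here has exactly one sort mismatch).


well-sorted; sort = A

    (h) : C
    (h) : C
      x_D : D
      (k) : B
    (s x_D (k)) : A
  (m (h) (h) (s x_D (k))) : D
      x_C : C
      (u) : A
      (k) : B
    (p x_C (u) (k)) : A
      (h) : C
      x_C : C
      x_A : A
    (m (h) x_C x_A) : D
    x_C : C
  (t (p x_C (u) (k)) (m (h) x_C x_A) x_C) : B
(s (m (h) (h) (s x_D (k))) (t (p x_C (u) (k)) (m (h) x_C x_A) x_C)) : A


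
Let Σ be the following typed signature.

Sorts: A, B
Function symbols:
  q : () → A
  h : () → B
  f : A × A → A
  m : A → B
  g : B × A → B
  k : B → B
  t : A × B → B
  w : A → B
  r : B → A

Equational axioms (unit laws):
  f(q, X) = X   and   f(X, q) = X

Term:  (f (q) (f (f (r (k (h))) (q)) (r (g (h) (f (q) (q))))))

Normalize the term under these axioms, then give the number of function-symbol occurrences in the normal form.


size = 8

1. (f (q) (f (f (r (k (h))) (q)) (r (g (h) (f (q) (q))))))  →  (f (f (r (k (h))) (q)) (r (g (h) (f (q) (q)))))
2. (f (f (r (k (h))) (q)) (r (g (h) (f (q) (q)))))  →  (f (r (k (h))) (r (g (h) (f (q) (q)))))
3. (f (r (k (h))) (r (g (h) (f (q) (q)))))  →  (f (r (k (h))) (r (g (h) (q))))
normal form: (f (r (k (h))) (r (g (h) (q))))


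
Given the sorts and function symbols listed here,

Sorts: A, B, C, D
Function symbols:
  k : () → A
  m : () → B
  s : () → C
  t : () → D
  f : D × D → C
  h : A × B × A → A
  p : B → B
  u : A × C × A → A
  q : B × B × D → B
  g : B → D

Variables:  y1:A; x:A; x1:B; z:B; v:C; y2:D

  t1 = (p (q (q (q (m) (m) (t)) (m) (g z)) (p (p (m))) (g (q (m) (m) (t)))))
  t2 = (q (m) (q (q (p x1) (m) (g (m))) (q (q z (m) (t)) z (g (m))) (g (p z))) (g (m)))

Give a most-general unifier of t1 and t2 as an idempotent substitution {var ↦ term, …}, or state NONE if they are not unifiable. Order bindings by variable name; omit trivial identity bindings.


NONE (not unifiable)

head clash or occurs-check failure — not unifiable


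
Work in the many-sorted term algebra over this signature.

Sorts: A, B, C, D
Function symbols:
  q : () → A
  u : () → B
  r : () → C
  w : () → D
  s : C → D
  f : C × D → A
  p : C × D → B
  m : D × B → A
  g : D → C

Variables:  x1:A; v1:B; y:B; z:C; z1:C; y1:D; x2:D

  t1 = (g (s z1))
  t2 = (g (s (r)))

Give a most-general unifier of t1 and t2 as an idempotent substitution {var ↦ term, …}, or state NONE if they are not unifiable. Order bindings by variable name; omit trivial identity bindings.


{z1 ↦ (r)}


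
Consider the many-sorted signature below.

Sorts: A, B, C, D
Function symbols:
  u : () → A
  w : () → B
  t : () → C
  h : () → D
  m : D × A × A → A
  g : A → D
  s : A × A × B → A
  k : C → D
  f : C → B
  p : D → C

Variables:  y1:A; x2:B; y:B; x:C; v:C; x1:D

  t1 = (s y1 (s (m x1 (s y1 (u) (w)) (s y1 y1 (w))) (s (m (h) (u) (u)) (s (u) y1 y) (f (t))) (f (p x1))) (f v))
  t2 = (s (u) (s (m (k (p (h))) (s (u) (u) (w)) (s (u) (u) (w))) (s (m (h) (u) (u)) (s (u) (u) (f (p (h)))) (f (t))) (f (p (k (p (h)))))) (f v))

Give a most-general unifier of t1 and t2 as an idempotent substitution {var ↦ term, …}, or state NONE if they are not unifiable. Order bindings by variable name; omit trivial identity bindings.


{x1 ↦ (k (p (h))), y ↦ (f (p (h))), y1 ↦ (u)}


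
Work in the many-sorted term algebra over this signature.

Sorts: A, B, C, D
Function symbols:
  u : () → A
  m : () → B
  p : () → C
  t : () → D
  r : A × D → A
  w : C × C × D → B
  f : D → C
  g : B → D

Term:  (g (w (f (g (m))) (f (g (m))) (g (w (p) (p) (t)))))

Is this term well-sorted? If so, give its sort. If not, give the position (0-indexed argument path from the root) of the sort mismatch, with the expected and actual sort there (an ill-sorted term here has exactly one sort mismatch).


well-sorted; sort = D

        (m) : B
      (g (m)) : D
    (f (g (m))) : C
        (m) : B
      (g (m)) : D
    (f (g (m))) : C
        (p) : C
        (p) : C
        (t) : D
      (w (p) (p) (t)) : B
    (g (w (p) (p) (t))) : D
  (w (f (g (m))) (f (g (m))) (g (w (p) (p) (t)))) : B
(g (w (f (g (m))) (f (g (m))) (g (w (p) (p) (t))))) : D


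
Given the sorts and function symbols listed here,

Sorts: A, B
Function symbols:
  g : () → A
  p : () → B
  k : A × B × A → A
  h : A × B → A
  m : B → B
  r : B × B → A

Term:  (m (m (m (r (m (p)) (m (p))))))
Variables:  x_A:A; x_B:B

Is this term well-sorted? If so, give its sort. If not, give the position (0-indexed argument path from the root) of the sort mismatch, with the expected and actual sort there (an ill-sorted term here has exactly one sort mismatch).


ill-sorted at position [0, 0, 0]: expected B, got A

          (p) : B
        (m (p)) : B
          (p) : B
        (m (p)) : B
      (r (m (p)) (m (p))) : A
    (m (r (m (p)) (m (p)))) : ✗ arg 0 at [0, 0, 0] has sort A, expected B


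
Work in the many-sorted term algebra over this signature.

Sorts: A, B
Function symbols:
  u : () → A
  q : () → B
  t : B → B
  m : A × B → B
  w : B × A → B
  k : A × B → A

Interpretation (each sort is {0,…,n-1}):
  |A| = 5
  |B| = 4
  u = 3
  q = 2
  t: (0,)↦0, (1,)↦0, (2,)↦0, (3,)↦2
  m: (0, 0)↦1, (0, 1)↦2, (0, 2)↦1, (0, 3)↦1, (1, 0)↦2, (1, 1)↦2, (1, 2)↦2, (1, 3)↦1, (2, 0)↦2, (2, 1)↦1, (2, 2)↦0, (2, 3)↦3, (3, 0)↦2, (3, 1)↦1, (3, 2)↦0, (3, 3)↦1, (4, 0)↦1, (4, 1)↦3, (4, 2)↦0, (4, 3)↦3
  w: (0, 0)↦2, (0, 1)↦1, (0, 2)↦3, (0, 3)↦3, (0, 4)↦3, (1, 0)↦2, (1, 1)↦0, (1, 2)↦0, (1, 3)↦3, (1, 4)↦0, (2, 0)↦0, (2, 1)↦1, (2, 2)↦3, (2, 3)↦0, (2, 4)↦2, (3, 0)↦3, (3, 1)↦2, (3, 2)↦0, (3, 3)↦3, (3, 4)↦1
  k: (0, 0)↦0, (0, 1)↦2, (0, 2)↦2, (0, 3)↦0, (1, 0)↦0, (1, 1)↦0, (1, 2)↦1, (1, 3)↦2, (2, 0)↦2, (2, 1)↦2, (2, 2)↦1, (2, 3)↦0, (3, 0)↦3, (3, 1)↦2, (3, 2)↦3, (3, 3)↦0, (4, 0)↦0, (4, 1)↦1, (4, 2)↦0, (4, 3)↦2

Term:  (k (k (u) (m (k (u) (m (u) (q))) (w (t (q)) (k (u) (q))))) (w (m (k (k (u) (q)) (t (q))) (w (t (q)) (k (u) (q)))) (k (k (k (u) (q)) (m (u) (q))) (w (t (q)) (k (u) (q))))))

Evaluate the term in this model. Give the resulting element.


  u = 3
  u = 3
  u = 3
  q = 2
  (m (u) (q)) = m(3, 2) = 0
  (k (u) (m (u) (q))) = k(3, 0) = 3
  q = 2
  (t (q)) = t(2,) = 0
  u = 3
  q = 2
  (k (u) (q)) = k(3, 2) = 3
  (w (t (q)) (k (u) (q))) = w(0, 3) = 3
  (m (k (u) (m (u) (q))) (w (t (q)) (k (u) (q)))) = m(3, 3) = 1
  (k (u) (m (k (u) (m (u) (q))) (w (t (q)) (k (u) (q))))) = k(3, 1) = 2
  u = 3
  q = 2
  (k (u) (q)) = k(3, 2) = 3
  q = 2
  (t (q)) = t(2,) = 0
  (k (k (u) (q)) (t (q))) = k(3, 0) = 3
  q = 2
  (t (q)) = t(2,) = 0
  u = 3
  q = 2
  (k (u) (q)) = k(3, 2) = 3
  (w (t (q)) (k (u) (q))) = w(0, 3) = 3
  (m (k (k (u) (q)) (t (q))) (w (t (q)) (k (u) (q)))) = m(3, 3) = 1
  u = 3
  q = 2
  (k (u) (q)) = k(3, 2) = 3
  u = 3
  q = 2
  (m (u) (q)) = m(3, 2) = 0
  (k (k (u) (q)) (m (u) (q))) = k(3, 0) = 3
  q = 2
  (t (q)) = t(2,) = 0
  u = 3
  q = 2
  (k (u) (q)) = k(3, 2) = 3
  (w (t (q)) (k (u) (q))) = w(0, 3) = 3
  (k (k (k (u) (q)) (m (u) (q))) (w (t (q)) (k (u) (q)))) = k(3, 3) = 0
  (w (m (k (k (u) (q)) (t (q))) (w (t (q)) (k (u) (q)))) (k (k (k (u) (q)) (m (u) (q))) (w (t (q)) (k (u) (q))))) = w(1, 0) = 2
  (k (k (u) (m (k (u) (m (u) (q))) (w (t (q)) (k (u) (q))))) (w (m (k (k (u) (q)) (t (q))) (w (t (q)) (k (u) (q)))) (k (k (k (u) (q)) (m (u) (q))) (w (t (q)) (k (u) (q)))))) = k(2, 2) = 1

value = 1


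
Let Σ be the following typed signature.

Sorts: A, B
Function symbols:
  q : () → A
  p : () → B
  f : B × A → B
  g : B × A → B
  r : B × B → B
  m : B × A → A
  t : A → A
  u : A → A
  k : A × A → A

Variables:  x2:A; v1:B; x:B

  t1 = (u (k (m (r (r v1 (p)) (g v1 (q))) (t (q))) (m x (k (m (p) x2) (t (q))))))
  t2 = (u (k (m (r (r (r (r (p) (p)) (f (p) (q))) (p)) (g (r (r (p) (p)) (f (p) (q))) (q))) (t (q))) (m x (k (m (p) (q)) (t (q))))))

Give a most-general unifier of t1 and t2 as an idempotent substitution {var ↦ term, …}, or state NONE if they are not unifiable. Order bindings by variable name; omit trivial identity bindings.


{v1 ↦ (r (r (p) (p)) (f (p) (q))), x2 ↦ (q)}


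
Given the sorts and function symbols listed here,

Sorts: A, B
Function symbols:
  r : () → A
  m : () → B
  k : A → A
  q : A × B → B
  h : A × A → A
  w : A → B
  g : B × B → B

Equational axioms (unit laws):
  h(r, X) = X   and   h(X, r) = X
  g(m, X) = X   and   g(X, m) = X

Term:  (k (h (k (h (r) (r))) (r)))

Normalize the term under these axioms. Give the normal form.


1. (k (h (k (h (r) (r))) (r)))  →  (k (k (h (r) (r))))
2. (k (k (h (r) (r))))  →  (k (k (r)))

normal form = (k (k (r)))


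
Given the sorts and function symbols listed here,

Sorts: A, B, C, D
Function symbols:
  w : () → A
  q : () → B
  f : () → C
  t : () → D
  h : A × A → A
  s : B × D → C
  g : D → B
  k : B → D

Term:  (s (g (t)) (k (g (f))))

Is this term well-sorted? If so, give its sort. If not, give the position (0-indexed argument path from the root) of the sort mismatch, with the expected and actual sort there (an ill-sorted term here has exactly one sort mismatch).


ill-sorted at position [1, 0, 0]: expected D, got C

    (t) : D
  (g (t)) : B
      (f) : C
    (g (f)) : ✗ arg 0 at [1, 0, 0] has sort C, expected D


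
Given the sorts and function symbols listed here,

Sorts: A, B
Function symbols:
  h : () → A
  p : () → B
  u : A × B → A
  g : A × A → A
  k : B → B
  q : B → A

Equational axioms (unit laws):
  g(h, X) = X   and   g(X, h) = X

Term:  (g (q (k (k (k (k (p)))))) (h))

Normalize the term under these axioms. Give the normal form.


normal form = (q (k (k (k (k (p))))))

1. (g (q (k (k (k (k (p)))))) (h))  →  (q (k (k (k (k (p))))))


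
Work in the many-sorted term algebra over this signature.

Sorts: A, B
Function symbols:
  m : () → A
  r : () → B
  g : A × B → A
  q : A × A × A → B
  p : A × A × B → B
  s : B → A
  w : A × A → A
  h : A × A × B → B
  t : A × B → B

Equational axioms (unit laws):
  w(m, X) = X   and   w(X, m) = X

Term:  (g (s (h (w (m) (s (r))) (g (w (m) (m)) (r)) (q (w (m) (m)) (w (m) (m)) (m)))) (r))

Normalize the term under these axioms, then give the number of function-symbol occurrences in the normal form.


size = 13

1. (g (s (h (w (m) (s (r))) (g (w (m) (m)) (r)) (q (w (m) (m)) (w (m) (m)) (m)))) (r))  →  (g (s (h (s (r)) (g (w (m) (m)) (r)) (q (w (m) (m)) (w (m) (m)) (m)))) (r))
2. (g (s (h (s (r)) (g (w (m) (m)) (r)) (q (w (m) (m)) (w (m) (m)) (m)))) (r))  →  (g (s (h (s (r)) (g (m) (r)) (q (w (m) (m)) (w (m) (m)) (m)))) (r))
3. (g (s (h (s (r)) (g (m) (r)) (q (w (m) (m)) (w (m) (m)) (m)))) (r))  →  (g (s (h (s (r)) (g (m) (r)) (q (m) (w (m) (m)) (m)))) (r))
4. (g (s (h (s (r)) (g (m) (r)) (q (m) (w (m) (m)) (m)))) (r))  →  (g (s (h (s (r)) (g (m) (r)) (q (m) (m) (m)))) (r))
normal form: (g (s (h (s (r)) (g (m) (r)) (q (m) (m) (m)))) (r))


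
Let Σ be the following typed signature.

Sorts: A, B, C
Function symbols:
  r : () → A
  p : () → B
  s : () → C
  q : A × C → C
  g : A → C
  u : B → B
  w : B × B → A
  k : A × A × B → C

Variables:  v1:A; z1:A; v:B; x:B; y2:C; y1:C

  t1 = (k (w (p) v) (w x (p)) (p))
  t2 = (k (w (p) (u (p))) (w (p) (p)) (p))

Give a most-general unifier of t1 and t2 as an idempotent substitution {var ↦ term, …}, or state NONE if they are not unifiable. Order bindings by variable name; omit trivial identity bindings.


{v ↦ (u (p)), x ↦ (p)}


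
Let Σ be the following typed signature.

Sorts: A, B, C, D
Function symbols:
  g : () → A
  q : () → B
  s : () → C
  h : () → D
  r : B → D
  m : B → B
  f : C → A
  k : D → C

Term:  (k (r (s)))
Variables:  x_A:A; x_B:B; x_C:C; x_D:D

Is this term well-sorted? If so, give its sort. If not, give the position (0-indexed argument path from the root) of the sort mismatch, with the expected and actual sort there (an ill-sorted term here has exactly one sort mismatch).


ill-sorted at position [0, 0]: expected B, got C

    (s) : C
  (r (s)) : ✗ arg 0 at [0, 0] has sort C, expected B


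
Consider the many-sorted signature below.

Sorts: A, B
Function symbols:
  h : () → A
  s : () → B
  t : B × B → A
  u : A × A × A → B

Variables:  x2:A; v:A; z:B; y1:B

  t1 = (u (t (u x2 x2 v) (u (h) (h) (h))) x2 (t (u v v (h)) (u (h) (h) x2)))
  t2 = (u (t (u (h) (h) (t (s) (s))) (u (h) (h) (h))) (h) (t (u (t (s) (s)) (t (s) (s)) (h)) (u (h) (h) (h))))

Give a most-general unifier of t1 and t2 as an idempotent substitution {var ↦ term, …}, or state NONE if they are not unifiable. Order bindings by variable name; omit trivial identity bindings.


{v ↦ (t (s) (s)), x2 ↦ (h)}


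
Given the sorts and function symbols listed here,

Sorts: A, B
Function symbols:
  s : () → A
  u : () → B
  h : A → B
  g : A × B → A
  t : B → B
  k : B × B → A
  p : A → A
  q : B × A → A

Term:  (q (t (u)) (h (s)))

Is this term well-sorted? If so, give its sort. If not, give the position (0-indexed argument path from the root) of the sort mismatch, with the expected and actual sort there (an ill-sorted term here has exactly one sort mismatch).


    (u) : B
  (t (u)) : B
    (s) : A
  (h (s)) : B
(q (t (u)) (h (s))) : ✗ arg 1 at [1] has sort B, expected A

ill-sorted at position [1]: expected A, got B


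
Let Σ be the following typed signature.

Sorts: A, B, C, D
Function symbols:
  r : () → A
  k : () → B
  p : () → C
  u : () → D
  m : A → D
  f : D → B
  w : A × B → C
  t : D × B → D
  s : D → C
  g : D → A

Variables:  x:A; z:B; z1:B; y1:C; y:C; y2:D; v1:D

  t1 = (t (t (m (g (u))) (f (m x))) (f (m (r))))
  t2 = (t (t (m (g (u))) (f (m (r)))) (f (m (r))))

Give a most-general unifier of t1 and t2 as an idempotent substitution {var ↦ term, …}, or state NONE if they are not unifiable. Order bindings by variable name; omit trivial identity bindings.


{x ↦ (r)}


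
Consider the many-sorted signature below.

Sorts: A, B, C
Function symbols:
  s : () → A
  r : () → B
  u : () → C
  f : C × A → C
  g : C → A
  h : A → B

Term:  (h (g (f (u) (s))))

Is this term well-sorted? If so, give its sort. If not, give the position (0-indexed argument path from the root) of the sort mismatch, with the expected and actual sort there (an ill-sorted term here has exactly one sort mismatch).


well-sorted; sort = B

      (u) : C
      (s) : A
    (f (u) (s)) : C
  (g (f (u) (s))) : A
(h (g (f (u) (s)))) : B


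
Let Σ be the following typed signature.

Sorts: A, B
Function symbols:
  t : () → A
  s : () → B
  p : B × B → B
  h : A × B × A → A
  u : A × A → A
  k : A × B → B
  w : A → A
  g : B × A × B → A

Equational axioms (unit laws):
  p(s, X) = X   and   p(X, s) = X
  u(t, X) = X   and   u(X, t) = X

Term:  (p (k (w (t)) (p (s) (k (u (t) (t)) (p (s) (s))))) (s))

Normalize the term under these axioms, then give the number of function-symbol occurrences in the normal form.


size = 6

1. (p (k (w (t)) (p (s) (k (u (t) (t)) (p (s) (s))))) (s))  →  (k (w (t)) (p (s) (k (u (t) (t)) (p (s) (s)))))
2. (k (w (t)) (p (s) (k (u (t) (t)) (p (s) (s)))))  →  (k (w (t)) (k (u (t) (t)) (p (s) (s))))
3. (k (w (t)) (k (u (t) (t)) (p (s) (s))))  →  (k (w (t)) (k (t) (p (s) (s))))
4. (k (w (t)) (k (t) (p (s) (s))))  →  (k (w (t)) (k (t) (s)))
normal form: (k (w (t)) (k (t) (s)))


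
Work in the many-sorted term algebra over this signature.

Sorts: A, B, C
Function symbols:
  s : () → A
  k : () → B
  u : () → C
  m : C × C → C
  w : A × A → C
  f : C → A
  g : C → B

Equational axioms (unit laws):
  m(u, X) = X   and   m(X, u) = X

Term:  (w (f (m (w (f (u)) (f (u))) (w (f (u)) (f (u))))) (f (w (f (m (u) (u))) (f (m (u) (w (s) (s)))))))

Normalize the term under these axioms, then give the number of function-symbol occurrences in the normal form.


1. (w (f (m (w (f (u)) (f (u))) (w (f (u)) (f (u))))) (f (w (f (m (u) (u))) (f (m (u) (w (s) (s)))))))  →  (w (f (m (w (f (u)) (f (u))) (w (f (u)) (f (u))))) (f (w (f (u)) (f (m (u) (w (s) (s)))))))
2. (w (f (m (w (f (u)) (f (u))) (w (f (u)) (f (u))))) (f (w (f (u)) (f (m (u) (w (s) (s)))))))  →  (w (f (m (w (f (u)) (f (u))) (w (f (u)) (f (u))))) (f (w (f (u)) (f (w (s) (s))))))
normal form: (w (f (m (w (f (u)) (f (u))) (w (f (u)) (f (u))))) (f (w (f (u)) (f (w (s) (s))))))

size = 21


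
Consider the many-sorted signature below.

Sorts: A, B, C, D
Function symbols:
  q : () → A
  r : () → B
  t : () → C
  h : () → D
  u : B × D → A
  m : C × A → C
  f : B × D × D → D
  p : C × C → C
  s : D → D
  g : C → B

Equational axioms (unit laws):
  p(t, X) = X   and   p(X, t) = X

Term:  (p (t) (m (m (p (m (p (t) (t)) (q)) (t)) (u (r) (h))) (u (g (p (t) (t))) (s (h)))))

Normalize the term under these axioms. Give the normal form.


normal form = (m (m (m (t) (q)) (u (r) (h))) (u (g (t)) (s (h))))

1. (p (t) (m (m (p (m (p (t) (t)) (q)) (t)) (u (r) (h))) (u (g (p (t) (t))) (s (h)))))  →  (m (m (p (m (p (t) (t)) (q)) (t)) (u (r) (h))) (u (g (p (t) (t))) (s (h))))
2. (m (m (p (m (p (t) (t)) (q)) (t)) (u (r) (h))) (u (g (p (t) (t))) (s (h))))  →  (m (m (m (p (t) (t)) (q)) (u (r) (h))) (u (g (p (t) (t))) (s (h))))
3. (m (m (m (p (t) (t)) (q)) (u (r) (h))) (u (g (p (t) (t))) (s (h))))  →  (m (m (m (t) (q)) (u (r) (h))) (u (g (p (t) (t))) (s (h))))
4. (m (m (m (t) (q)) (u (r) (h))) (u (g (p (t) (t))) (s (h))))  →  (m (m (m (t) (q)) (u (r) (h))) (u (g (t)) (s (h))))


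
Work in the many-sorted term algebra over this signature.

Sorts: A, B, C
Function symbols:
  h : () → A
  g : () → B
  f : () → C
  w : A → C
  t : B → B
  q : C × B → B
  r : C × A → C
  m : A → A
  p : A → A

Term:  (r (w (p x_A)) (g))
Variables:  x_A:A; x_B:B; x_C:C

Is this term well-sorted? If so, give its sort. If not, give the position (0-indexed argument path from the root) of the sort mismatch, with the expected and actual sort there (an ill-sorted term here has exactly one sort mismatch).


ill-sorted at position [1]: expected A, got B

      x_A : A
    (p x_A) : A
  (w (p x_A)) : C
  (g) : B
(r (w (p x_A)) (g)) : ✗ arg 1 at [1] has sort B, expected A


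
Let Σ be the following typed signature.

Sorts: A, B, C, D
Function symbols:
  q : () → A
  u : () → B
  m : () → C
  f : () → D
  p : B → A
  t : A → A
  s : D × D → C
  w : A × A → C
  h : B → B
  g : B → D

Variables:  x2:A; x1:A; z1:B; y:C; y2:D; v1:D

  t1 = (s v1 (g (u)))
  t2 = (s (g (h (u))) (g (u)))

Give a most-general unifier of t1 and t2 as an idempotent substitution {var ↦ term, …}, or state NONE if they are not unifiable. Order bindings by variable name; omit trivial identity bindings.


{v1 ↦ (g (h (u)))}


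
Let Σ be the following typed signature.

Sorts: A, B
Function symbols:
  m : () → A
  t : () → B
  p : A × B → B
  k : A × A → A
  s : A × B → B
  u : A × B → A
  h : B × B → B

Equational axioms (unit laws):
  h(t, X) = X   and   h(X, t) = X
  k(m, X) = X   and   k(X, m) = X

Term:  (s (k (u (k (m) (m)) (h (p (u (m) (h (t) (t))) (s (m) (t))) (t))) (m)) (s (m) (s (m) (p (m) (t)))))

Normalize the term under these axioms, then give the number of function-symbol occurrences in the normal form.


1. (s (k (u (k (m) (m)) (h (p (u (m) (h (t) (t))) (s (m) (t))) (t))) (m)) (s (m) (s (m) (p (m) (t)))))  →  (s (u (k (m) (m)) (h (p (u (m) (h (t) (t))) (s (m) (t))) (t))) (s (m) (s (m) (p (m) (t)))))
2. (s (u (k (m) (m)) (h (p (u (m) (h (t) (t))) (s (m) (t))) (t))) (s (m) (s (m) (p (m) (t)))))  →  (s (u (m) (h (p (u (m) (h (t) (t))) (s (m) (t))) (t))) (s (m) (s (m) (p (m) (t)))))
3. (s (u (m) (h (p (u (m) (h (t) (t))) (s (m) (t))) (t))) (s (m) (s (m) (p (m) (t)))))  →  (s (u (m) (p (u (m) (h (t) (t))) (s (m) (t)))) (s (m) (s (m) (p (m) (t)))))
4. (s (u (m) (p (u (m) (h (t) (t))) (s (m) (t)))) (s (m) (s (m) (p (m) (t)))))  →  (s (u (m) (p (u (m) (t)) (s (m) (t)))) (s (m) (s (m) (p (m) (t)))))
normal form: (s (u (m) (p (u (m) (t)) (s (m) (t)))) (s (m) (s (m) (p (m) (t)))))

size = 17


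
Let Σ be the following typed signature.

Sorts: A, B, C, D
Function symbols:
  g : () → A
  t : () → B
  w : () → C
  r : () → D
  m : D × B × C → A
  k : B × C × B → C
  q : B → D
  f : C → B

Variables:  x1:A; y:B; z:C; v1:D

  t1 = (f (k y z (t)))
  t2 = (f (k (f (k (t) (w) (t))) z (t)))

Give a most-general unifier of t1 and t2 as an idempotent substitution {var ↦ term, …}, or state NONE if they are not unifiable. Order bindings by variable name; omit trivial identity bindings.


{y ↦ (f (k (t) (w) (t)))}


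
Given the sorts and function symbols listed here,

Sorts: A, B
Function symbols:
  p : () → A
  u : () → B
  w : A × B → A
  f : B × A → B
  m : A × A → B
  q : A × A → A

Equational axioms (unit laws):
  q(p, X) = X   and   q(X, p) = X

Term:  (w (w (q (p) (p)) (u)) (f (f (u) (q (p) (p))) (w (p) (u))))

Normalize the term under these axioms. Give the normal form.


normal form = (w (w (p) (u)) (f (f (u) (p)) (w (p) (u))))

1. (w (w (q (p) (p)) (u)) (f (f (u) (q (p) (p))) (w (p) (u))))  →  (w (w (p) (u)) (f (f (u) (q (p) (p))) (w (p) (u))))
2. (w (w (p) (u)) (f (f (u) (q (p) (p))) (w (p) (u))))  →  (w (w (p) (u)) (f (f (u) (p)) (w (p) (u))))


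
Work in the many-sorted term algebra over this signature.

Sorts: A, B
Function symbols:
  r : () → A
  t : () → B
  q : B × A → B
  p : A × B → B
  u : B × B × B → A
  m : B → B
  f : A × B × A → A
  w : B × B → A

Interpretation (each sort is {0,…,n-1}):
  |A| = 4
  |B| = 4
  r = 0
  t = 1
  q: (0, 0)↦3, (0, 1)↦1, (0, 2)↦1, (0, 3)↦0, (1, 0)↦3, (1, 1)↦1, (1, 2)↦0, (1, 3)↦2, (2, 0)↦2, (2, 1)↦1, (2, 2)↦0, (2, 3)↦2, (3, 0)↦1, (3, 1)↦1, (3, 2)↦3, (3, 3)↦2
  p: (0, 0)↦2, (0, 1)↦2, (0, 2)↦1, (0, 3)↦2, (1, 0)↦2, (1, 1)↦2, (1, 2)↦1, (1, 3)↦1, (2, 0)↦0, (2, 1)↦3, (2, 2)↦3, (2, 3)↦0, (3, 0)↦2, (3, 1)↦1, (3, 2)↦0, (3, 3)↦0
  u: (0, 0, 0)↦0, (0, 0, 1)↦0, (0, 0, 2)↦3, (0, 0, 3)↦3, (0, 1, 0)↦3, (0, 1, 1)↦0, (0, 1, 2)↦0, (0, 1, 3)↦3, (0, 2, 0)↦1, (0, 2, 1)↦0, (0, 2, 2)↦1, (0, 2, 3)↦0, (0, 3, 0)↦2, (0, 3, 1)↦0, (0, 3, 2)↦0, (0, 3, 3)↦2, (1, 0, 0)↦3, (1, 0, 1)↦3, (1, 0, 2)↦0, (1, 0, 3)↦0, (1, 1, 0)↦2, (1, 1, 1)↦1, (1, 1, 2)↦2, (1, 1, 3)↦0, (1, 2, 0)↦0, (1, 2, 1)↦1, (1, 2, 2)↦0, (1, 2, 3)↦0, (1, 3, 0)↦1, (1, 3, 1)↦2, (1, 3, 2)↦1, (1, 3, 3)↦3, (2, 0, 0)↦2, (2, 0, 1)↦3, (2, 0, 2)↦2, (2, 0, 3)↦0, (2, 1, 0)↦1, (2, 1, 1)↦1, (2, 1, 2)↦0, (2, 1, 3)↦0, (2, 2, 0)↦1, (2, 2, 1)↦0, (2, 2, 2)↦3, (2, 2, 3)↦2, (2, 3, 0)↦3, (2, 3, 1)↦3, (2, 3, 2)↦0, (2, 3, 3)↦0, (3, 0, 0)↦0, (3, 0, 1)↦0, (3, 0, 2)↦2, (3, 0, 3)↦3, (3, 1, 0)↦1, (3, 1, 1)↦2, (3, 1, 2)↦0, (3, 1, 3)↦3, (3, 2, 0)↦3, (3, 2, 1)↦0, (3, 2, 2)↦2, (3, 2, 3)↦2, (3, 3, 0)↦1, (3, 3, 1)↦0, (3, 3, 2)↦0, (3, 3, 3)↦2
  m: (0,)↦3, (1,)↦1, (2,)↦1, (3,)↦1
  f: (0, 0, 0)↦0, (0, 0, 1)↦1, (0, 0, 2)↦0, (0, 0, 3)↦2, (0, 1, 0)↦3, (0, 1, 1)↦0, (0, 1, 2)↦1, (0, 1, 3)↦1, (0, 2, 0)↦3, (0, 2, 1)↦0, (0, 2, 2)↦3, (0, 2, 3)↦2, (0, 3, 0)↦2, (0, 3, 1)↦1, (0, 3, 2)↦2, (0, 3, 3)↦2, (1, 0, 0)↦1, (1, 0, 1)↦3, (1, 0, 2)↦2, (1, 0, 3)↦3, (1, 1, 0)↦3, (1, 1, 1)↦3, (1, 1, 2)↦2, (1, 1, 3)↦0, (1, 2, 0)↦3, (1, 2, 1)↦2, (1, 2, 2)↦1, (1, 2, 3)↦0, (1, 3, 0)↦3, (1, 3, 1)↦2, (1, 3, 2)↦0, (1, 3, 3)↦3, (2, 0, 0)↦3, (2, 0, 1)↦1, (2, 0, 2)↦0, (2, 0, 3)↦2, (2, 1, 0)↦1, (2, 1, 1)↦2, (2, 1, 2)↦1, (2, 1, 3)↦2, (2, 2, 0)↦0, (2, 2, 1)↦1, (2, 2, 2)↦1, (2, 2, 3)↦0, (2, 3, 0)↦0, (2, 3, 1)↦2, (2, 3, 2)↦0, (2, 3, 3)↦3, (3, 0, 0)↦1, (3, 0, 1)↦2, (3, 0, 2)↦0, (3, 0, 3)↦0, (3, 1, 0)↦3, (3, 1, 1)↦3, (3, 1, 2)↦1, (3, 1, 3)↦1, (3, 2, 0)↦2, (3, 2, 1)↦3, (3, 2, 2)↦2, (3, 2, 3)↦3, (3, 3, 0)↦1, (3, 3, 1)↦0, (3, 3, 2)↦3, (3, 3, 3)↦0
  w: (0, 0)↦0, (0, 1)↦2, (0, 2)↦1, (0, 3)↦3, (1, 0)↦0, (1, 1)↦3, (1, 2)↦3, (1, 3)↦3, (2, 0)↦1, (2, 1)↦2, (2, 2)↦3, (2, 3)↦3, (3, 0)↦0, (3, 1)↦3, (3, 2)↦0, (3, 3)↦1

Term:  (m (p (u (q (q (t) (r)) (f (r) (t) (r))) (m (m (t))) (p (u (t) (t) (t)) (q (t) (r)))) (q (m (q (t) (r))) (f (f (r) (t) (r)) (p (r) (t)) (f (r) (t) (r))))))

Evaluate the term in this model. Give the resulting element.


  t = 1
  r = 0
  (q (t) (r)) = q(1, 0) = 3
  r = 0
  t = 1
  r = 0
  (f (r) (t) (r)) = f(0, 1, 0) = 3
  (q (q (t) (r)) (f (r) (t) (r))) = q(3, 3) = 2
  t = 1
  (m (t)) = m(1,) = 1
  (m (m (t))) = m(1,) = 1
  t = 1
  t = 1
  t = 1
  (u (t) (t) (t)) = u(1, 1, 1) = 1
  t = 1
  r = 0
  (q (t) (r)) = q(1, 0) = 3
  (p (u (t) (t) (t)) (q (t) (r))) = p(1, 3) = 1
  (u (q (q (t) (r)) (f (r) (t) (r))) (m (m (t))) (p (u (t) (t) (t)) (q (t) (r)))) = u(2, 1, 1) = 1
  t = 1
  r = 0
  (q (t) (r)) = q(1, 0) = 3
  (m (q (t) (r))) = m(3,) = 1
  r = 0
  t = 1
  r = 0
  (f (r) (t) (r)) = f(0, 1, 0) = 3
  r = 0
  t = 1
  (p (r) (t)) = p(0, 1) = 2
  r = 0
  t = 1
  r = 0
  (f (r) (t) (r)) = f(0, 1, 0) = 3
  (f (f (r) (t) (r)) (p (r) (t)) (f (r) (t) (r))) = f(3, 2, 3) = 3
  (q (m (q (t) (r))) (f (f (r) (t) (r)) (p (r) (t)) (f (r) (t) (r)))) = q(1, 3) = 2
  (p (u (q (q (t) (r)) (f (r) (t) (r))) (m (m (t))) (p (u (t) (t) (t)) (q (t) (r)))) (q (m (q (t) (r))) (f (f (r) (t) (r)) (p (r) (t)) (f (r) (t) (r))))) = p(1, 2) = 1
  (m (p (u (q (q (t) (r)) (f (r) (t) (r))) (m (m (t))) (p (u (t) (t) (t)) (q (t) (r)))) (q (m (q (t) (r))) (f (f (r) (t) (r)) (p (r) (t)) (f (r) (t) (r)))))) = m(1,) = 1

value = 1


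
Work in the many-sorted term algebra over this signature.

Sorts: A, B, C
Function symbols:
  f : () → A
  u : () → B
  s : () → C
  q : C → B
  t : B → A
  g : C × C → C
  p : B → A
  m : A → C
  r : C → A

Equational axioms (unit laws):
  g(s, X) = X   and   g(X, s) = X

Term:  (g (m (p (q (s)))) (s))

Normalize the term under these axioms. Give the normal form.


1. (g (m (p (q (s)))) (s))  →  (m (p (q (s))))

normal form = (m (p (q (s))))


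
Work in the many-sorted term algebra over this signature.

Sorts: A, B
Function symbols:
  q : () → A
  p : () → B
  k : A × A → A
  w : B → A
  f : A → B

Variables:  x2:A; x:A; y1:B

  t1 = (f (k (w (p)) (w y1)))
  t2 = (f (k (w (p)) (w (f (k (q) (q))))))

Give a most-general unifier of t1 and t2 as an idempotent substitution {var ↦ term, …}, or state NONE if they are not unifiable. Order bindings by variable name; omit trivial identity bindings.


{y1 ↦ (f (k (q) (q)))}


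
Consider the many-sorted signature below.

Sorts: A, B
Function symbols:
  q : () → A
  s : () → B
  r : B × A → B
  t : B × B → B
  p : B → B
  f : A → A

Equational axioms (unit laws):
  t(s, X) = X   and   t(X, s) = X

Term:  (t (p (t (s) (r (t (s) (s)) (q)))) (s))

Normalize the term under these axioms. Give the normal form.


normal form = (p (r (s) (q)))

1. (t (p (t (s) (r (t (s) (s)) (q)))) (s))  →  (p (t (s) (r (t (s) (s)) (q))))
2. (p (t (s) (r (t (s) (s)) (q))))  →  (p (r (t (s) (s)) (q)))
3. (p (r (t (s) (s)) (q)))  →  (p (r (s) (q)))


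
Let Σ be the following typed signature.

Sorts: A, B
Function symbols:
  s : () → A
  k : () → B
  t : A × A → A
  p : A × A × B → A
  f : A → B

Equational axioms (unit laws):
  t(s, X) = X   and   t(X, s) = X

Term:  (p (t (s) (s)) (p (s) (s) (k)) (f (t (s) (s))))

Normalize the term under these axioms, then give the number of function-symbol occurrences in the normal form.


size = 8

1. (p (t (s) (s)) (p (s) (s) (k)) (f (t (s) (s))))  →  (p (s) (p (s) (s) (k)) (f (t (s) (s))))
2. (p (s) (p (s) (s) (k)) (f (t (s) (s))))  →  (p (s) (p (s) (s) (k)) (f (s)))
normal form: (p (s) (p (s) (s) (k)) (f (s)))


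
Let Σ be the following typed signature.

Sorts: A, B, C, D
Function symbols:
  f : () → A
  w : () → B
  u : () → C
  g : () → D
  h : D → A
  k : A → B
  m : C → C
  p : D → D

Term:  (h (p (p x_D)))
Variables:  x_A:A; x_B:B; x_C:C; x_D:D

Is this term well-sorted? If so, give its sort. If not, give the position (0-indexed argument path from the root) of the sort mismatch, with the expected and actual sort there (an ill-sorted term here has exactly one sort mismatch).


      x_D : D
    (p x_D) : D
  (p (p x_D)) : D
(h (p (p x_D))) : A

well-sorted; sort = A


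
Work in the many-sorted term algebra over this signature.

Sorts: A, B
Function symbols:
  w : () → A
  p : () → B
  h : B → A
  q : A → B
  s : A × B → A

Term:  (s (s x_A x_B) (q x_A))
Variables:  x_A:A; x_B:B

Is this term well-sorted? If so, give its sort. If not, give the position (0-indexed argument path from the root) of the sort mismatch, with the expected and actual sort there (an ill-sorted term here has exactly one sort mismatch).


    x_A : A
    x_B : B
  (s x_A x_B) : A
    x_A : A
  (q x_A) : B
(s (s x_A x_B) (q x_A)) : A

well-sorted; sort = A


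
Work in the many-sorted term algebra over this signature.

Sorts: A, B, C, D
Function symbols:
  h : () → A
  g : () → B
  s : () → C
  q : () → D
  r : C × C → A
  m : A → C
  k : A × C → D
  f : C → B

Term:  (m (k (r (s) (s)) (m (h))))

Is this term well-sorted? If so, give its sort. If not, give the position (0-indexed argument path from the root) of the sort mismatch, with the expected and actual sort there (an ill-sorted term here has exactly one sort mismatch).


ill-sorted at position [0]: expected A, got D

      (s) : C
      (s) : C
    (r (s) (s)) : A
      (h) : A
    (m (h)) : C
  (k (r (s) (s)) (m (h))) : D
(m (k (r (s) (s)) (m (h)))) : ✗ arg 0 at [0] has sort D, expected A


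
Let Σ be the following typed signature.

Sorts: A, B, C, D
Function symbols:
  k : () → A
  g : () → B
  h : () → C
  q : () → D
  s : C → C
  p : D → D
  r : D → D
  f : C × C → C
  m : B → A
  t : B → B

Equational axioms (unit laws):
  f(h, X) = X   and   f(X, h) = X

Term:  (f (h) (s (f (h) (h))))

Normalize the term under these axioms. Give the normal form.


normal form = (s (h))

1. (f (h) (s (f (h) (h))))  →  (s (f (h) (h)))
2. (s (f (h) (h)))  →  (s (h))


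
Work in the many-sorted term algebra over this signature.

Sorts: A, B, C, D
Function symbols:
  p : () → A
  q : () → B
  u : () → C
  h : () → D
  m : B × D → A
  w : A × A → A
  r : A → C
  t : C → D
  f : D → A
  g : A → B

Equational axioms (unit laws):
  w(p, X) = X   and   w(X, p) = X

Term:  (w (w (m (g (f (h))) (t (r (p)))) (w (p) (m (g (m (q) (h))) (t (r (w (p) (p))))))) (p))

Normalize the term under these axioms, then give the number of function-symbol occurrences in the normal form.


size = 16

1. (w (w (m (g (f (h))) (t (r (p)))) (w (p) (m (g (m (q) (h))) (t (r (w (p) (p))))))) (p))  →  (w (m (g (f (h))) (t (r (p)))) (w (p) (m (g (m (q) (h))) (t (r (w (p) (p)))))))
2. (w (m (g (f (h))) (t (r (p)))) (w (p) (m (g (m (q) (h))) (t (r (w (p) (p)))))))  →  (w (m (g (f (h))) (t (r (p)))) (m (g (m (q) (h))) (t (r (w (p) (p))))))
3. (w (m (g (f (h))) (t (r (p)))) (m (g (m (q) (h))) (t (r (w (p) (p))))))  →  (w (m (g (f (h))) (t (r (p)))) (m (g (m (q) (h))) (t (r (p)))))
normal form: (w (m (g (f (h))) (t (r (p)))) (m (g (m (q) (h))) (t (r (p)))))


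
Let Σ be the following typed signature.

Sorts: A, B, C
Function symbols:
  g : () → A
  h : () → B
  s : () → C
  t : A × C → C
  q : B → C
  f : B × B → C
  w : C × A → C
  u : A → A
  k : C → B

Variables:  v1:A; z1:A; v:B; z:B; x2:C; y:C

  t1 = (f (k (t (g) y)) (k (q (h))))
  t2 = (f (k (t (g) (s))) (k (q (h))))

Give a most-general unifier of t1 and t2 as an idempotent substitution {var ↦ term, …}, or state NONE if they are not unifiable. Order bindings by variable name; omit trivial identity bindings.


{y ↦ (s)}


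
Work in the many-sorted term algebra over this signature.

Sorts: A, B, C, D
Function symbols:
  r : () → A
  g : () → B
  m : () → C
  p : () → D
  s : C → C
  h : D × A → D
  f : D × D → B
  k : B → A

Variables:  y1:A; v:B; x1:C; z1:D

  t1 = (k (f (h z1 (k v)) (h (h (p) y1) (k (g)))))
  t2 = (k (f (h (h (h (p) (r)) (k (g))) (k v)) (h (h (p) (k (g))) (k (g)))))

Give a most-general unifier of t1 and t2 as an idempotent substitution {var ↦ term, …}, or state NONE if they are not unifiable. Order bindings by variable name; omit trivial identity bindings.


{y1 ↦ (k (g)), z1 ↦ (h (h (p) (r)) (k (g)))}


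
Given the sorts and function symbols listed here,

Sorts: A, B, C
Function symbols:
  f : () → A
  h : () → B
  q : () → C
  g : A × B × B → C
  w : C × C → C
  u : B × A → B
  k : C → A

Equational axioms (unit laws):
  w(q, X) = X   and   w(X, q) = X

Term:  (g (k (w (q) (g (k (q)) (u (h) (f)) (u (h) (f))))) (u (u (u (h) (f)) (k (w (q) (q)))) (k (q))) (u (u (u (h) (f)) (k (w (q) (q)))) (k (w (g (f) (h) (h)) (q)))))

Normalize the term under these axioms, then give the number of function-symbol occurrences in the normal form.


size = 32

1. (g (k (w (q) (g (k (q)) (u (h) (f)) (u (h) (f))))) (u (u (u (h) (f)) (k (w (q) (q)))) (k (q))) (u (u (u (h) (f)) (k (w (q) (q)))) (k (w (g (f) (h) (h)) (q)))))  →  (g (k (g (k (q)) (u (h) (f)) (u (h) (f)))) (u (u (u (h) (f)) (k (w (q) (q)))) (k (q))) (u (u (u (h) (f)) (k (w (q) (q)))) (k (w (g (f) (h) (h)) (q)))))
2. (g (k (g (k (q)) (u (h) (f)) (u (h) (f)))) (u (u (u (h) (f)) (k (w (q) (q)))) (k (q))) (u (u (u (h) (f)) (k (w (q) (q)))) (k (w (g (f) (h) (h)) (q)))))  →  (g (k (g (k (q)) (u (h) (f)) (u (h) (f)))) (u (u (u (h) (f)) (k (q))) (k (q))) (u (u (u (h) (f)) (k (w (q) (q)))) (k (w (g (f) (h) (h)) (q)))))
3. (g (k (g (k (q)) (u (h) (f)) (u (h) (f)))) (u (u (u (h) (f)) (k (q))) (k (q))) (u (u (u (h) (f)) (k (w (q) (q)))) (k (w (g (f) (h) (h)) (q)))))  →  (g (k (g (k (q)) (u (h) (f)) (u (h) (f)))) (u (u (u (h) (f)) (k (q))) (k (q))) (u (u (u (h) (f)) (k (q))) (k (w (g (f) (h) (h)) (q)))))
4. (g (k (g (k (q)) (u (h) (f)) (u (h) (f)))) (u (u (u (h) (f)) (k (q))) (k (q))) (u (u (u (h) (f)) (k (q))) (k (w (g (f) (h) (h)) (q)))))  →  (g (k (g (k (q)) (u (h) (f)) (u (h) (f)))) (u (u (u (h) (f)) (k (q))) (k (q))) (u (u (u (h) (f)) (k (q))) (k (g (f) (h) (h)))))
normal form: (g (k (g (k (q)) (u (h) (f)) (u (h) (f)))) (u (u (u (h) (f)) (k (q))) (k (q))) (u (u (u (h) (f)) (k (q))) (k (g (f) (h) (h)))))
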